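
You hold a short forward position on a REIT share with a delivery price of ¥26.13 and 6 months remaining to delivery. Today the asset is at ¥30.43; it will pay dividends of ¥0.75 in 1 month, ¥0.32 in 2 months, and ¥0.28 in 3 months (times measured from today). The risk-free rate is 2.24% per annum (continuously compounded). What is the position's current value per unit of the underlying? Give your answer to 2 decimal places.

PV(remaining dividends) I = 0.75·e^(−0.0224·1/12) + 0.32·e^(−0.0224·2/12) + 0.28·e^(−0.0224·3/12) = 1.3458
Current forward F = (S − I)·e^(rT) = (30.43 − 1.3458)·e^(0.0224·6/12) = 29.0842 × 1.011263 = 29.4118
Value (long) = (F − K)·e^(−rT) = (29.4118 − 26.13) × 0.988862 = 3.2452
Short position value = −(long value) = -¥3.25

-¥3.25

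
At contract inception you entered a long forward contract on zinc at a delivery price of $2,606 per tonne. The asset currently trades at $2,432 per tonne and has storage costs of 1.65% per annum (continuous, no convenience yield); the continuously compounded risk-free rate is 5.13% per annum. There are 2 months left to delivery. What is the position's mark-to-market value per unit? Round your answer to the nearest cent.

Current fair forward for the remaining 2 months: F = S·e^((r + u)·T), (r + u) = 0.0513 + 0.0165 = 0.0678
F = 2432 · e^(0.0678 × 2/12) = 2432 × 1.01136409 = 2459.6375
Value of long forward = (F − K)·e^(−rT) = (2459.6375 − 2606) · e^(−0.0513·2/12)
= -146.3625 × 0.99148645 = -145.12

-$145.12 per tonne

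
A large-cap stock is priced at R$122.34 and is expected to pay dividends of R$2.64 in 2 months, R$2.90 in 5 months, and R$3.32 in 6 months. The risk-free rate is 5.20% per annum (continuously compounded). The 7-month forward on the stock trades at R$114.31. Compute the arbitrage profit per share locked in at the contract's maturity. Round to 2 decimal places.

R$2.84 per share

PV(dividends) I = 2.64·e^(−0.0520·2/12) + 2.90·e^(−0.0520·5/12) + 3.32·e^(−0.0520·6/12) = 8.6899
Fair forward F* = (S − I)·e^(rT) = (122.34 − 8.6899)·e^0.030333 = 113.6501 × 1.030798 = 117.1503
Market R$114.31 < fair 117.1503: forward underpriced → reverse cash-and-carry (short the stock, invest proceeds at r, pay the dividends, go long the forward).
Profit at T = |F_mkt − F*| = |114.31 − 117.1503| = R$2.84 per share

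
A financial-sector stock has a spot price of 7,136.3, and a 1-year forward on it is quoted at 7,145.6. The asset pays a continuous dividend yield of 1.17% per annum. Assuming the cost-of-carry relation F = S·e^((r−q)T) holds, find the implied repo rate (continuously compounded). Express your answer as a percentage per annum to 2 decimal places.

1.30%

From F = S·e^((r−q)T): (r − q) = ln(F/S)/T
ln(7145.6/7136.3) = ln(1.001303) = 0.001302
(r − q) = 0.001302 / (12/12) = 0.001302
r = ln(F/S)/T + q = 0.001302 + 0.0117 = 0.013002
r = 1.30%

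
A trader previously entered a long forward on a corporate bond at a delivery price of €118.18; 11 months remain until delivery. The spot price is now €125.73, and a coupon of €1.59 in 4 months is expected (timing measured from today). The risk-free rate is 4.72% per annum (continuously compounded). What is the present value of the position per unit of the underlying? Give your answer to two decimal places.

€10.99

PV(remaining coupons) I = 1.59·e^(−0.0472·4/12) = 1.5652
Current forward F = (S − I)·e^(rT) = (125.73 − 1.5652)·e^(0.0472·11/12) = 124.1648 × 1.044216 = 129.6549
Value (long) = (F − K)·e^(−rT) = (129.6549 − 118.18) × 0.957656 = 10.9890
Value = €10.99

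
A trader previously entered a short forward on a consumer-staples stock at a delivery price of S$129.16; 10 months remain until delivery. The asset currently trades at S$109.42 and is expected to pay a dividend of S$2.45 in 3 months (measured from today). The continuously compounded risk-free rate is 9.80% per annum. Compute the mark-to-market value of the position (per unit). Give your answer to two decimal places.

S$12.00

PV(remaining dividends) I = 2.45·e^(−0.0980·3/12) = 2.3907
Current forward F = (S − I)·e^(rT) = (109.42 − 2.3907)·e^(0.0980·10/12) = 107.0293 × 1.085094 = 116.1369
Value (long) = (F − K)·e^(−rT) = (116.1369 − 129.16) × 0.921579 = -12.0018
Short position value = −(long value) = S$12.00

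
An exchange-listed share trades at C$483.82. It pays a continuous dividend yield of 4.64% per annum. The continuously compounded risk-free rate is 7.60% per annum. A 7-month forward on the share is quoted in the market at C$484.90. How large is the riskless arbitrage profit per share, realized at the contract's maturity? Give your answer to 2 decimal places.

C$7.35 per share

Fair forward: F* = S·e^(carry·T), with carry = (r − q) = 0.0760 − 0.0464 = 0.0296
F* = 483.82 · e^(0.0296 × 7/12) = 483.82 · e^0.017267 = 483.82 × 1.017417 = C$492.2467
Market C$484.90 < fair C$492.2467: forward underpriced → reverse cash-and-carry (short spot, go long the forward).
At maturity, profit = |F_mkt − F*| = |484.90 − 492.2467| = C$7.35 per share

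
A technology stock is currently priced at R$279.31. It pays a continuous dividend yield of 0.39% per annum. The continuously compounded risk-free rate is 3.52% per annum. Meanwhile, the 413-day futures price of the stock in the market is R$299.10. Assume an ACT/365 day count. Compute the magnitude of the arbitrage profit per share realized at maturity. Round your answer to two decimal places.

R$9.72 per share

Fair futures: F* = S·e^(carry·T), with carry = (r − q) = 0.0352 − 0.0039 = 0.0313
F* = 279.31 · e^(0.0313 × 413/365) = 279.31 · e^0.035416 = 279.31 × 1.036051 = R$289.3794
Market R$299.10 > fair R$289.3794: forward overpriced → cash-and-carry (buy spot, short the forward).
At maturity, profit = |F_mkt − F*| = |299.10 − 289.3794| = R$9.72 per share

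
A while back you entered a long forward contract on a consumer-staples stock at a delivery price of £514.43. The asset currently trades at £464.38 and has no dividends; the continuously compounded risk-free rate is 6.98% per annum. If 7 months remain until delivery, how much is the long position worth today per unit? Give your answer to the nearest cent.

Current fair forward for the remaining 7 months: F = S·e^(r·T), r = 0.0698
F = 464.38 · e^(0.0698 × 7/12) = 464.38 × 1.041557 = 483.6782
Value of long forward = (F − K)·e^(−rT) = (483.6782 − 514.43) · e^(−0.0698·7/12)
= -30.7518 × 0.960101 = -29.52

-£29.52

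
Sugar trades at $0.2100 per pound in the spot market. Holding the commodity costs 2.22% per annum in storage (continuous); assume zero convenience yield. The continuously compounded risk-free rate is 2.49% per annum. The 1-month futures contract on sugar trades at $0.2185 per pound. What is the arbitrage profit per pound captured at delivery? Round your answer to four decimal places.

Fair futures: F* = S·e^(carry·T), with carry = (r + u) = 0.0249 + 0.0222 = 0.0471
F* = 0.2100 · e^(0.0471 × 1/12) = 0.2100 · e^0.003925 = 0.2100 × 1.003933 = $0.2108
Market $0.2185 > fair $0.2108: forward overpriced → cash-and-carry (buy spot, short the forward).
At maturity, profit = |F_mkt − F*| = |0.2185 − 0.2108| = $0.0077 per pound

$0.0077 per pound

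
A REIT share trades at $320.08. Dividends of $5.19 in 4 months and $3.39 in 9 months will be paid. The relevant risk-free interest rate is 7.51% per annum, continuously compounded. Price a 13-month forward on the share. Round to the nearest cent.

$338.24

PV(dividends) I = 5.19·e^(−0.0751·4/12) + 3.39·e^(−0.0751·9/12)
I = 5.0617 + 3.2043 = 8.2660
F = (S − I)·e^(rT) = (320.08 − 8.2660) · e^(0.0751·13/12)
= 311.8140 · e^0.081358 = 311.8140 × 1.084759 = $338.24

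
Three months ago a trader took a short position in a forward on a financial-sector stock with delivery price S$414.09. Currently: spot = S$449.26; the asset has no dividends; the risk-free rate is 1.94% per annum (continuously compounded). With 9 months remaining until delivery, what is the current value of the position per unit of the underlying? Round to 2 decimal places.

Current fair forward for the remaining 9 months: F = S·e^(r·T), r = 0.0194
F = 449.26 · e^(0.0194 × 9/12) = 449.26 × 1.014656 = 455.8444
Value of long forward = (F − K)·e^(−rT) = (455.8444 − 414.09) · e^(−0.0194·9/12)
= 41.7544 × 0.985555 = 41.15
Short position value = −(long value) = -S$41.15

-S$41.15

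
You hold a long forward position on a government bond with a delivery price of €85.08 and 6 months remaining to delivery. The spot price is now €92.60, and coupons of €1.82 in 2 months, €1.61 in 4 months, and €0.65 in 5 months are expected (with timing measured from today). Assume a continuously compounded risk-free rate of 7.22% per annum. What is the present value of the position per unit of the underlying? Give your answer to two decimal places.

PV(remaining coupons) I = 1.82·e^(−0.0722·2/12) + 1.61·e^(−0.0722·4/12) + 0.65·e^(−0.0722·5/12) = 4.0007
Current forward F = (S − I)·e^(rT) = (92.60 − 4.0007)·e^(0.0722·6/12) = 88.5993 × 1.036760 = 91.8562
Value (long) = (F − K)·e^(−rT) = (91.8562 − 85.08) × 0.964544 = 6.5359
Value = €6.54

€6.54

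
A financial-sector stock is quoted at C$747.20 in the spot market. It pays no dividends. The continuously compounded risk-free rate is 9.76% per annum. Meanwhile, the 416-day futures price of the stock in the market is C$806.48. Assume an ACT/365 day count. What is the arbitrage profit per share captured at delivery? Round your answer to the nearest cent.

Fair futures: F* = S·e^(carry·T), with carry = r = 0.0976
F* = 747.20 · e^(0.0976 × 416/365) = 747.20 · e^0.111237 = 747.20 × 1.117660 = C$835.1156
Market C$806.48 < fair C$835.1156: forward underpriced → reverse cash-and-carry (short spot, go long the forward).
At maturity, profit = |F_mkt − F*| = |806.48 − 835.1156| = C$28.64 per share

C$28.64 per share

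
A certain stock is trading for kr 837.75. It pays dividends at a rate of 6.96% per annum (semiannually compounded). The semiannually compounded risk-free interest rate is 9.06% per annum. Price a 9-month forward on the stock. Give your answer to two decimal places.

kr 850.53

F = S · (1+r/2)^(2T) / (1+q/2)^(2T)
= 837.75 × 1.068714 / 1.052652 = 837.75 × 1.015259
F = kr 850.53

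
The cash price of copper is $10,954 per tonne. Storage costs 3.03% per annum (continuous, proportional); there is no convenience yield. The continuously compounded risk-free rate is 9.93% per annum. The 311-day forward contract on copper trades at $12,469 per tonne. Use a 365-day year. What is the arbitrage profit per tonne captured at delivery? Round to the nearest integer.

$236 per tonne

Fair forward: F* = S·e^(carry·T), with carry = (r + u) = 0.0993 + 0.0303 = 0.1296
F* = 10954 · e^(0.1296 × 311/365) = 10954 · e^0.110426 = 10954 × 1.116754 = $12232.9233
Market $12469 > fair $12232.9233: forward overpriced → cash-and-carry (buy spot, short the forward).
At maturity, profit = |F_mkt − F*| = |12469 − 12232.9233| = $236 per tonne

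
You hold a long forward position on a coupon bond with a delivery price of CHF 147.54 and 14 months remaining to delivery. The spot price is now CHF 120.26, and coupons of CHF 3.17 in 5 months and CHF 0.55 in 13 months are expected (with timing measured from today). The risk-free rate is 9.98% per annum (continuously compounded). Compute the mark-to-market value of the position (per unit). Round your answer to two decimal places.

PV(remaining coupons) I = 3.17·e^(−0.0998·5/12) + 0.55·e^(−0.0998·13/12) = 3.5345
Current forward F = (S − I)·e^(rT) = (120.26 − 3.5345)·e^(0.0998·14/12) = 116.7255 × 1.123483 = 131.1391
Value (long) = (F − K)·e^(−rT) = (131.1391 − 147.54) × 0.890089 = -14.5983
Value = -CHF 14.60

-CHF 14.60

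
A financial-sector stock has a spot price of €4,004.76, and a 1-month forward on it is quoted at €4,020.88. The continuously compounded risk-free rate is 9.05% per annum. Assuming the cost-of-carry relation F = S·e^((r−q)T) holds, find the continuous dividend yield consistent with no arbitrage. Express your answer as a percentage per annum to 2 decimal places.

4.23%

From F = S·e^((r−q)T): (r − q) = ln(F/S)/T
ln(4020.88/4004.76) = ln(1.004025) = 0.004017
(r − q) = 0.004017 / (1/12) = 0.048204
q = r − ln(F/S)/T = 0.0905 − 0.048204 = 0.042296
q = 4.23%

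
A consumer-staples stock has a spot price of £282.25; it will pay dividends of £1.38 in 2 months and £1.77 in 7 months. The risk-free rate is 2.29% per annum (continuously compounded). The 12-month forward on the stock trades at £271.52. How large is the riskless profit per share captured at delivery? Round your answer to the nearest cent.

£14.07 per share

PV(dividends) I = 1.38·e^(−0.0229·2/12) + 1.77·e^(−0.0229·7/12) = 3.1213
Fair forward F* = (S − I)·e^(rT) = (282.25 − 3.1213)·e^0.022900 = 279.1287 × 1.023164 = 285.5944
Market £271.52 < fair 285.5944: forward underpriced → reverse cash-and-carry (short the stock, invest proceeds at r, pay the dividends, go long the forward).
Profit at T = |F_mkt − F*| = |271.52 − 285.5944| = £14.07 per share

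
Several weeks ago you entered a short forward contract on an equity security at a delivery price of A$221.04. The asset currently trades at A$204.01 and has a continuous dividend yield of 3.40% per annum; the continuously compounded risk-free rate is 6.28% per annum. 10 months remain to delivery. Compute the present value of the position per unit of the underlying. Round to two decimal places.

A$11.46

Current fair forward for the remaining 10 months: F = S·e^((r − q)·T), (r − q) = 0.0628 − 0.0340 = 0.0288
F = 204.01 · e^(0.0288 × 10/12) = 204.01 × 1.024290 = 208.9654
Value of long forward = (F − K)·e^(−rT) = (208.9654 − 221.04) · e^(−0.0628·10/12)
= -12.0746 × 0.949012 = -11.46
Short position value = −(long value) = A$11.46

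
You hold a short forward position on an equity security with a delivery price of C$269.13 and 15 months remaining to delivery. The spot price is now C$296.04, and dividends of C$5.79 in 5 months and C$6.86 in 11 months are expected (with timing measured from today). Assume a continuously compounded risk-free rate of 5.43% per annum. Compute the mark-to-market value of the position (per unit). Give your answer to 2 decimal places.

-C$32.38

PV(remaining dividends) I = 5.79·e^(−0.0543·5/12) + 6.86·e^(−0.0543·11/12) = 12.1874
Current forward F = (S − I)·e^(rT) = (296.04 − 12.1874)·e^(0.0543·15/12) = 283.8526 × 1.070232 = 303.7881
Value (long) = (F − K)·e^(−rT) = (303.7881 − 269.13) × 0.934377 = 32.3837
Short position value = −(long value) = -C$32.38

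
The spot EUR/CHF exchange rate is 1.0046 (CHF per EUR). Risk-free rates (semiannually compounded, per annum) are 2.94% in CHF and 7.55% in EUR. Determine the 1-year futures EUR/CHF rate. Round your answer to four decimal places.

By covered interest parity, F = S · (1+r_CHF/2)^(2T) / (1+r_EUR/2)^(2T)
= 1.0046 × 1.029616 / 1.076925 = 1.0046 × 0.956070
F = 0.9605 CHF per EUR

0.9605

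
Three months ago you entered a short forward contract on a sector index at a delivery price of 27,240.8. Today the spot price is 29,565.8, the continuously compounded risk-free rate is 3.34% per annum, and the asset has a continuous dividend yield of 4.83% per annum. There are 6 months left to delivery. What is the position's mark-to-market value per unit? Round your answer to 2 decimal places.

-2070.68

Current fair forward for the remaining 6 months: F = S·e^((r − q)·T), (r − q) = 0.0334 − 0.0483 = -0.0149
F = 29565.8 · e^(-0.0149 × 6/12) = 29565.8 × 0.99257768 = 29346.3532
Value of long forward = (F − K)·e^(−rT) = (29346.3532 − 27240.8) · e^(−0.0334·6/12)
= 2105.5532 × 0.98343867 = 2070.68
Short position value = −(long value) = -2070.68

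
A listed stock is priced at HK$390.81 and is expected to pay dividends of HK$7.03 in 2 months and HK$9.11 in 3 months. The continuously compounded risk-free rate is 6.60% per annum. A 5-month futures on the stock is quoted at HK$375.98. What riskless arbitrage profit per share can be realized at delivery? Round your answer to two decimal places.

HK$9.37 per share

PV(dividends) I = 7.03·e^(−0.0660·2/12) + 9.11·e^(−0.0660·3/12) = 15.9140
Fair futures F* = (S − I)·e^(rT) = (390.81 − 15.9140)·e^0.027500 = 374.8960 × 1.027882 = 385.3489
Market HK$375.98 < fair 385.3489: forward underpriced → reverse cash-and-carry (short the stock, invest proceeds at r, pay the dividends, go long the forward).
Profit at T = |F_mkt − F*| = |375.98 − 385.3489| = HK$9.37 per share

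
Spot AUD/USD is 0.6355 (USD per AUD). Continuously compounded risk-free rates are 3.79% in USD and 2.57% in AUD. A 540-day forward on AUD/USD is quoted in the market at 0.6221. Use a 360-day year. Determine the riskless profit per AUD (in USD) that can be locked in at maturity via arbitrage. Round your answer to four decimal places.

0.0251 per AUD (in USD)

Fair forward: F* = S·e^(carry·T), with carry = (r_USD − r_AUD) = 0.0379 − 0.0257 = 0.0122
F* = 0.6355 · e^(0.0122 × 540/360) = 0.6355 · e^0.018300 = 0.6355 × 1.018468 = 0.6472
Market 0.6221 < fair 0.6472: forward underpriced → reverse cash-and-carry (short spot, go long the forward).
At maturity, profit = |F_mkt − F*| = |0.6221 − 0.6472| = 0.0251 per AUD (in USD)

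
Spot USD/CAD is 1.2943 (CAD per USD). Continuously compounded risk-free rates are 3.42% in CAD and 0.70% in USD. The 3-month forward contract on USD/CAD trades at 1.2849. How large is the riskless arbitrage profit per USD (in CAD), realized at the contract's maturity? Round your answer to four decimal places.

0.0182 per USD (in CAD)

Fair forward: F* = S·e^(carry·T), with carry = (r_CAD − r_USD) = 0.0342 − 0.0070 = 0.0272
F* = 1.2943 · e^(0.0272 × 3/12) = 1.2943 · e^0.006800 = 1.2943 × 1.006823 = 1.3031
Market 1.2849 < fair 1.3031: forward underpriced → reverse cash-and-carry (short spot, go long the forward).
At maturity, profit = |F_mkt − F*| = |1.2849 − 1.3031| = 0.0182 per USD (in CAD)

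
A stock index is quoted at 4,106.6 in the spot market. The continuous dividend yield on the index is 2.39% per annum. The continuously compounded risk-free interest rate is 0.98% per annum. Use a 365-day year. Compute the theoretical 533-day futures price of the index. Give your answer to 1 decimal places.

4,022.9

F = S·e^((r − q)T) = 4106.6 · e^((0.0098 − 0.0239) × 533/365)
= 4106.6 · e^-0.020590 = 4106.6 × 0.979621
F = 4,022.9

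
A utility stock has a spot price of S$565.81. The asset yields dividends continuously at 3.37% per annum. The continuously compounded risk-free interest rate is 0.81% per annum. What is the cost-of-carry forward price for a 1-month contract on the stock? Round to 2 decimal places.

F = S·e^((r − q)T) = 565.81 · e^((0.0081 − 0.0337) × 1/12)
= 565.81 · e^-0.002133 = 565.81 × 0.997869
F = S$564.60

S$564.60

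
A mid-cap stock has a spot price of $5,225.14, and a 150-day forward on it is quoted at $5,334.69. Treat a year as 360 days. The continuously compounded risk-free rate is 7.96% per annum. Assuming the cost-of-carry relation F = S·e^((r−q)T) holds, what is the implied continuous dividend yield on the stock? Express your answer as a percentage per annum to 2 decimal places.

From F = S·e^((r−q)T): (r − q) = ln(F/S)/T
ln(5334.69/5225.14) = ln(1.020966) = 0.020749
(r − q) = 0.020749 / (150/360) = 0.049798
q = r − ln(F/S)/T = 0.0796 − 0.049798 = 0.029802
q = 2.98%

2.98%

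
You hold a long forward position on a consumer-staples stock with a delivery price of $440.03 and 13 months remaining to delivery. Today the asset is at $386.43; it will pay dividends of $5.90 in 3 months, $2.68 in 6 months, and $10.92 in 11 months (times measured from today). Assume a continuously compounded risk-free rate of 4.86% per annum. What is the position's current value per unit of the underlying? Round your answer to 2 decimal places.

-$49.92

PV(remaining dividends) I = 5.90·e^(−0.0486·3/12) + 2.68·e^(−0.0486·6/12) + 10.92·e^(−0.0486·11/12) = 18.8886
Current forward F = (S − I)·e^(rT) = (386.43 − 18.8886)·e^(0.0486·13/12) = 367.5414 × 1.054061 = 387.4111
Value (long) = (F − K)·e^(−rT) = (387.4111 − 440.03) × 0.948712 = -49.9202
Value = -$49.92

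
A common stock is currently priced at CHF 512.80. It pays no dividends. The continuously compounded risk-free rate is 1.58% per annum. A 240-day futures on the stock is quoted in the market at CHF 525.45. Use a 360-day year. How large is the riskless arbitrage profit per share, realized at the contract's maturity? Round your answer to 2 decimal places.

CHF 7.22 per share

Fair futures: F* = S·e^(carry·T), with carry = r = 0.0158
F* = 512.80 · e^(0.0158 × 240/360) = 512.80 · e^0.010533 = 512.80 × 1.010589 = CHF 518.2300
Market CHF 525.45 > fair CHF 518.2300: forward overpriced → cash-and-carry (buy spot, short the forward).
At maturity, profit = |F_mkt − F*| = |525.45 − 518.2300| = CHF 7.22 per share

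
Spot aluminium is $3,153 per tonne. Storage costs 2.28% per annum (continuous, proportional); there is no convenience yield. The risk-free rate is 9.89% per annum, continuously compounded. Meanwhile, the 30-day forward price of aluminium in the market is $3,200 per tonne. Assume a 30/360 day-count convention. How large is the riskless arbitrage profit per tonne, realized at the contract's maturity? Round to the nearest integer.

Fair forward: F* = S·e^(carry·T), with carry = (r + u) = 0.0989 + 0.0228 = 0.1217
F* = 3153 · e^(0.1217 × 30/360) = 3153 · e^0.010142 = 3153 × 1.010194 = $3185.1417
Market $3200 > fair $3185.1417: forward overpriced → cash-and-carry (buy spot, short the forward).
At maturity, profit = |F_mkt − F*| = |3200 − 3185.1417| = $15 per tonne

$15 per tonne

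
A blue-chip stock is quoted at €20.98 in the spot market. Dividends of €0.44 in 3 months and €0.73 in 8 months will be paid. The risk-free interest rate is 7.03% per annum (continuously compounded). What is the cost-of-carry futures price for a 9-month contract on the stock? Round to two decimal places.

PV(dividends) I = 0.44·e^(−0.0703·3/12) + 0.73·e^(−0.0703·8/12)
I = 0.4323 + 0.6966 = 1.1289
F = (S − I)·e^(rT) = (20.98 − 1.1289) · e^(0.0703·9/12)
= 19.8511 · e^0.052725 = 19.8511 × 1.054140 = €20.93

€20.93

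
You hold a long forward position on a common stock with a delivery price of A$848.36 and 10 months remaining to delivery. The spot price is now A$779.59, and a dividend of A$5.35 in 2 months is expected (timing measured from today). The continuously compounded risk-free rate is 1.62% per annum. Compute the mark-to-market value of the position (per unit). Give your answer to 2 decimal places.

PV(remaining dividends) I = 5.35·e^(−0.0162·2/12) = 5.3356
Current forward F = (S − I)·e^(rT) = (779.59 − 5.3356)·e^(0.0162·10/12) = 774.2544 × 1.013592 = 784.7781
Value (long) = (F − K)·e^(−rT) = (784.7781 − 848.36) × 0.986591 = -62.7293
Value = -A$62.73

-A$62.73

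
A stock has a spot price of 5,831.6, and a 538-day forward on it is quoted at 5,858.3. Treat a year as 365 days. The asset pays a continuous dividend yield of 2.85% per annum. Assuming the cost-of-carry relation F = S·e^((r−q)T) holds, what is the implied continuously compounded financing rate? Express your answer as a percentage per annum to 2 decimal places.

From F = S·e^((r−q)T): (r − q) = ln(F/S)/T
ln(5858.3/5831.6) = ln(1.004579) = 0.004569
(r − q) = 0.004569 / (538/365) = 0.003100
r = ln(F/S)/T + q = 0.003100 + 0.0285 = 0.031600
r = 3.16%

3.16%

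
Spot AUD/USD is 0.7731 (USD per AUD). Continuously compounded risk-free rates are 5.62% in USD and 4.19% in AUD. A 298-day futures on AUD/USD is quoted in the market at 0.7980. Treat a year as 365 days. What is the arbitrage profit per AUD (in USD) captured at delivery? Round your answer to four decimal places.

0.0158 per AUD (in USD)

Fair futures: F* = S·e^(carry·T), with carry = (r_USD − r_AUD) = 0.0562 − 0.0419 = 0.0143
F* = 0.7731 · e^(0.0143 × 298/365) = 0.7731 · e^0.011675 = 0.7731 × 1.011743 = 0.7822
Market 0.7980 > fair 0.7822: forward overpriced → cash-and-carry (buy spot, short the forward).
At maturity, profit = |F_mkt − F*| = |0.7980 − 0.7822| = 0.0158 per AUD (in USD)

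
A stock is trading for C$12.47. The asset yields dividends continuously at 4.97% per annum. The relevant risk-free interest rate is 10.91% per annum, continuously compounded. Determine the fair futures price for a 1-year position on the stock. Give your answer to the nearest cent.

C$13.23

F = S·e^((r − q)T) = 12.47 · e^((0.1091 − 0.0497) × 1)
= 12.47 · e^0.059400 = 12.47 × 1.061200
F = C$13.23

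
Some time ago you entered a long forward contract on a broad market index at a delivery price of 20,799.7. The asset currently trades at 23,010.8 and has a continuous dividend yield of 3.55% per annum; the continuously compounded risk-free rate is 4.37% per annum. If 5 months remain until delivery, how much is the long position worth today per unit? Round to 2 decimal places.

2248.54

Current fair forward for the remaining 5 months: F = S·e^((r − q)·T), (r − q) = 0.0437 − 0.0355 = 0.0082
F = 23010.8 · e^(0.0082 × 5/12) = 23010.8 × 1.00342251 = 23089.5547
Value of long forward = (F − K)·e^(−rT) = (23089.5547 − 20799.7) · e^(−0.0437·5/12)
= 2289.8547 × 0.98195644 = 2248.54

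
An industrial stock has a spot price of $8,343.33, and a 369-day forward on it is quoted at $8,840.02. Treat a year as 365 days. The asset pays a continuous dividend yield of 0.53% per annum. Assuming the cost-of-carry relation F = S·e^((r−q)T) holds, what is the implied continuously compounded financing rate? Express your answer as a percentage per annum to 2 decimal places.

6.25%

From F = S·e^((r−q)T): (r − q) = ln(F/S)/T
ln(8840.02/8343.33) = ln(1.059531) = 0.057826
(r − q) = 0.057826 / (369/365) = 0.057199
r = ln(F/S)/T + q = 0.057199 + 0.0053 = 0.062499
r = 6.25%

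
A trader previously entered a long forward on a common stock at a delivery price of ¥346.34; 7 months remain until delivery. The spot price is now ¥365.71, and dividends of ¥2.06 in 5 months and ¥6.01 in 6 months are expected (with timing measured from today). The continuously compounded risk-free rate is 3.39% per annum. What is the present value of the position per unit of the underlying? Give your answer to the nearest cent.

¥18.21

PV(remaining dividends) I = 2.06·e^(−0.0339·5/12) + 6.01·e^(−0.0339·6/12) = 7.9401
Current forward F = (S − I)·e^(rT) = (365.71 − 7.9401)·e^(0.0339·7/12) = 357.7699 × 1.019972 = 364.9153
Value (long) = (F − K)·e^(−rT) = (364.9153 − 346.34) × 0.980419 = 18.2116
Value = ¥18.21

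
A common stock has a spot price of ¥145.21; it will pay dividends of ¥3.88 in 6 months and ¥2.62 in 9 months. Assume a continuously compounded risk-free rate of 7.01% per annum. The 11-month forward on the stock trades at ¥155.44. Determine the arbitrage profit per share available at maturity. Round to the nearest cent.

PV(dividends) I = 3.88·e^(−0.0701·6/12) + 2.62·e^(−0.0701·9/12) = 6.2322
Fair forward F* = (S − I)·e^(rT) = (145.21 − 6.2322)·e^0.064258 = 138.9778 × 1.066367 = 148.2013
Market ¥155.44 > fair 148.2013: forward overpriced → cash-and-carry (borrow at r, buy the stock and collect the dividends, short the forward).
Profit at T = |F_mkt − F*| = |155.44 − 148.2013| = ¥7.24 per share

¥7.24 per share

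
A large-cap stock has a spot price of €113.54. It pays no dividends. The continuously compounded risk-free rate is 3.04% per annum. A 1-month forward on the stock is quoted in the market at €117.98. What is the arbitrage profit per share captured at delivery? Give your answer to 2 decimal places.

Fair forward: F* = S·e^(carry·T), with carry = r = 0.0304
F* = 113.54 · e^(0.0304 × 1/12) = 113.54 · e^0.002533 = 113.54 × 1.002536 = €113.8279
Market €117.98 > fair €113.8279: forward overpriced → cash-and-carry (buy spot, short the forward).
At maturity, profit = |F_mkt − F*| = |117.98 − 113.8279| = €4.15 per share

€4.15 per share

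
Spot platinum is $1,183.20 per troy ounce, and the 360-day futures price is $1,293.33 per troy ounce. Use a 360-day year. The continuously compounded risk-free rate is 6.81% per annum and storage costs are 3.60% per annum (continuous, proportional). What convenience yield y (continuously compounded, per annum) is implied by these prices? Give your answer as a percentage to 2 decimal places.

F = S·e^((r+u−y)T) ⇒ (r+u−y) = ln(F/S)/T
ln(1293.33/1183.20) = 0.088998; /T ⇒ 0.088998
y = r + u − ln(F/S)/T = 0.0681 + 0.0360 − 0.088998 = 0.015102
y = 1.51%

1.51%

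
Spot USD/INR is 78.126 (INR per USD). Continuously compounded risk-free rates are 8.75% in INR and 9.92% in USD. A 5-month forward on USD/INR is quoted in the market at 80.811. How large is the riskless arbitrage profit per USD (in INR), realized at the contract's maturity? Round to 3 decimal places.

Fair forward: F* = S·e^(carry·T), with carry = (r_INR − r_USD) = 0.0875 − 0.0992 = -0.0117
F* = 78.126 · e^(-0.0117 × 5/12) = 78.126 · e^-0.004875 = 78.126 × 0.995137 = 77.7461
Market 80.811 > fair 77.7461: forward overpriced → cash-and-carry (buy spot, short the forward).
At maturity, profit = |F_mkt − F*| = |80.811 − 77.7461| = 3.065 per USD (in INR)

3.065 per USD (in INR)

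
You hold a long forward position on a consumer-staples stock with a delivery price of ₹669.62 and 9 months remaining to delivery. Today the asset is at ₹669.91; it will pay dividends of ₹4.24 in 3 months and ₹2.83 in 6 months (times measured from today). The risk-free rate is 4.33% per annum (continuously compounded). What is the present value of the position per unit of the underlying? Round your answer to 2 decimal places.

₹14.72

PV(remaining dividends) I = 4.24·e^(−0.0433·3/12) + 2.83·e^(−0.0433·6/12) = 6.9637
Current forward F = (S − I)·e^(rT) = (669.91 − 6.9637)·e^(0.0433·9/12) = 662.9463 × 1.033008 = 684.8288
Value (long) = (F − K)·e^(−rT) = (684.8288 − 669.62) × 0.968047 = 14.7228
Value = ₹14.72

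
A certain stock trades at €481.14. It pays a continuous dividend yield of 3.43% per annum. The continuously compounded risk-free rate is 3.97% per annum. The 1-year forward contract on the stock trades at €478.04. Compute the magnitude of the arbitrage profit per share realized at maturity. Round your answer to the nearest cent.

Fair forward: F* = S·e^(carry·T), with carry = (r − q) = 0.0397 − 0.0343 = 0.0054
F* = 481.14 · e^(0.0054 × 12/12) = 481.14 · e^0.005400 = 481.14 × 1.005415 = €483.7454
Market €478.04 < fair €483.7454: forward underpriced → reverse cash-and-carry (short spot, go long the forward).
At maturity, profit = |F_mkt − F*| = |478.04 − 483.7454| = €5.71 per share

€5.71 per share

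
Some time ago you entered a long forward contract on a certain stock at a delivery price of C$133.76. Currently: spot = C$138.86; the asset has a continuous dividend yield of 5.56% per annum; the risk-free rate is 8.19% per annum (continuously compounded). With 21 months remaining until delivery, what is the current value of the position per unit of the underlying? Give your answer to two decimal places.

C$10.09

Current fair forward for the remaining 21 months: F = S·e^((r − q)·T), (r − q) = 0.0819 − 0.0556 = 0.0263
F = 138.86 · e^(0.0263 × 21/12) = 138.86 × 1.047101 = 145.4004
Value of long forward = (F − K)·e^(−rT) = (145.4004 − 133.76) · e^(−0.0819·21/12)
= 11.6404 × 0.866472 = 10.09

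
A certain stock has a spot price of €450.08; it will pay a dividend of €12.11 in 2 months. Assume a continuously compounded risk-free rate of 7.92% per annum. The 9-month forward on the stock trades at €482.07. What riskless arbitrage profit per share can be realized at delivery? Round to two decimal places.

€17.13 per share

PV(dividends) I = 12.11·e^(−0.0792·2/12) = 11.9512
Fair forward F* = (S − I)·e^(rT) = (450.08 − 11.9512)·e^0.059400 = 438.1288 × 1.061200 = 464.9423
Market €482.07 > fair 464.9423: forward overpriced → cash-and-carry (borrow at r, buy the stock and collect the dividends, short the forward).
Profit at T = |F_mkt − F*| = |482.07 − 464.9423| = €17.13 per share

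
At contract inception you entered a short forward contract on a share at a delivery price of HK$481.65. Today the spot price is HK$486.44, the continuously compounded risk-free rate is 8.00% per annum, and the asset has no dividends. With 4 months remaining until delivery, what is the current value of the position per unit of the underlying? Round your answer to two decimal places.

Current fair forward for the remaining 4 months: F = S·e^(r·T), r = 0.0800
F = 486.44 · e^(0.0800 × 4/12) = 486.44 × 1.027025 = 499.5860
Value of long forward = (F − K)·e^(−rT) = (499.5860 − 481.65) · e^(−0.0800·4/12)
= 17.9360 × 0.973686 = 17.46
Short position value = −(long value) = -HK$17.46

-HK$17.46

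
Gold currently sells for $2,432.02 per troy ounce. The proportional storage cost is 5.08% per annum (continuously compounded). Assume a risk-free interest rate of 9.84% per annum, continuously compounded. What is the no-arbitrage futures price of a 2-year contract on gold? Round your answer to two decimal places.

Net carry = r + u − y = 0.0984 + 0.0508 − 0.0000 = 0.1492
F = S·e^((r+u−y)T) = 2432.02 · e^(0.1492 × 2) = 2432.02 · e^0.29840000
= 2432.02 × 1.34770076 = $3,277.64 per troy ounce

$3,277.64 per troy ounce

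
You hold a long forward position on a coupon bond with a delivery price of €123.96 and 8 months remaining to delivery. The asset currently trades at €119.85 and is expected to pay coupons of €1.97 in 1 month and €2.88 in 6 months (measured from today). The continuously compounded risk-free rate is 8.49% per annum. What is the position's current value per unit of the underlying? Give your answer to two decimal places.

PV(remaining coupons) I = 1.97·e^(−0.0849·1/12) + 2.88·e^(−0.0849·6/12) = 4.7164
Current forward F = (S − I)·e^(rT) = (119.85 − 4.7164)·e^(0.0849·8/12) = 115.1336 × 1.058232 = 121.8381
Value (long) = (F − K)·e^(−rT) = (121.8381 − 123.96) × 0.944972 = -2.0051
Value = -€2.01

-€2.01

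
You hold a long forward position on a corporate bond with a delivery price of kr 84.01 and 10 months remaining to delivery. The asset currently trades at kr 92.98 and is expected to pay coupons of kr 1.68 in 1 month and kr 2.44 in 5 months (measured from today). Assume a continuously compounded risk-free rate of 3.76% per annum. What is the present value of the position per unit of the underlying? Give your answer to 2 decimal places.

kr 7.48

PV(remaining coupons) I = 1.68·e^(−0.0376·1/12) + 2.44·e^(−0.0376·5/12) = 4.0768
Current forward F = (S − I)·e^(rT) = (92.98 − 4.0768)·e^(0.0376·10/12) = 88.9032 × 1.031829 = 91.7329
Value (long) = (F − K)·e^(−rT) = (91.7329 − 84.01) × 0.969152 = 7.4847
Value = kr 7.48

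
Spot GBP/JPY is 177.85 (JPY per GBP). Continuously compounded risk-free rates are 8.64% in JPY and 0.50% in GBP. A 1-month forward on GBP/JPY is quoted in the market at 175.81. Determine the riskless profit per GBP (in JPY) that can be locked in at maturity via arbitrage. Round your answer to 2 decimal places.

Fair forward: F* = S·e^(carry·T), with carry = (r_JPY − r_GBP) = 0.0864 − 0.0050 = 0.0814
F* = 177.85 · e^(0.0814 × 1/12) = 177.85 · e^0.006783 = 177.85 × 1.006806 = 179.0604
Market 175.81 < fair 179.0604: forward underpriced → reverse cash-and-carry (short spot, go long the forward).
At maturity, profit = |F_mkt − F*| = |175.81 − 179.0604| = 3.25 per GBP (in JPY)

3.25 per GBP (in JPY)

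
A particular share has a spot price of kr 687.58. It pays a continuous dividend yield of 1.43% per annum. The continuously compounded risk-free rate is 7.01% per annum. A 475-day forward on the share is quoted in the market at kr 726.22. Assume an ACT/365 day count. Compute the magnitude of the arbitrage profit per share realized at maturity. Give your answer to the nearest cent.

Fair forward: F* = S·e^(carry·T), with carry = (r − q) = 0.0701 − 0.0143 = 0.0558
F* = 687.58 · e^(0.0558 × 475/365) = 687.58 · e^0.072616 = 687.58 × 1.075318 = kr 739.3672
Market kr 726.22 < fair kr 739.3672: forward underpriced → reverse cash-and-carry (short spot, go long the forward).
At maturity, profit = |F_mkt − F*| = |726.22 − 739.3672| = kr 13.15 per share

kr 13.15 per share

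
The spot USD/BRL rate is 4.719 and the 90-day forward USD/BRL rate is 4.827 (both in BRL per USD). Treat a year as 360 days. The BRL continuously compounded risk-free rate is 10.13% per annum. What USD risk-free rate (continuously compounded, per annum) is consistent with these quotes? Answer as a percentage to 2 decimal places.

F = S·e^((r_BRL − r_USD)T) ⇒ r_USD = r_BRL − ln(F/S)/T
ln(4.827/4.719) = 0.022628; /(90/360) = 0.090512
r_USD = 0.1013 − 0.090512 = 0.010788
r_USD = 1.08%

1.08%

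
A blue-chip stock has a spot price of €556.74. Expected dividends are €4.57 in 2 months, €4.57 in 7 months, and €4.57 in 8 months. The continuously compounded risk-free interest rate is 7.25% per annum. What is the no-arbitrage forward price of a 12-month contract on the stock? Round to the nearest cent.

PV(dividends) I = 4.57·e^(−0.0725·2/12) + 4.57·e^(−0.0725·7/12) + 4.57·e^(−0.0725·8/12)
I = 4.5151 + 4.3808 + 4.3544 = 13.2503
F = (S − I)·e^(rT) = (556.74 − 13.2503) · e^(0.0725·12/12)
= 543.4897 · e^0.072500 = 543.4897 × 1.075193 = €584.36

€584.36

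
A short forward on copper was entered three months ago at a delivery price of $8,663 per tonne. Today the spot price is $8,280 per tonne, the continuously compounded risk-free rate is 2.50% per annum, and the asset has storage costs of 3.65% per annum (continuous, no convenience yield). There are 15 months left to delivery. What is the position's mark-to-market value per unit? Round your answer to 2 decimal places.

-$270.06 per tonne

Current fair forward for the remaining 15 months: F = S·e^((r + u)·T), (r + u) = 0.0250 + 0.0365 = 0.0615
F = 8280 · e^(0.0615 × 15/12) = 8280 × 1.07990708 = 8941.6306
Value of long forward = (F − K)·e^(−rT) = (8941.6306 − 8663) · e^(−0.0250·15/12)
= 278.6306 × 0.96923323 = 270.06
Short position value = −(long value) = -$270.06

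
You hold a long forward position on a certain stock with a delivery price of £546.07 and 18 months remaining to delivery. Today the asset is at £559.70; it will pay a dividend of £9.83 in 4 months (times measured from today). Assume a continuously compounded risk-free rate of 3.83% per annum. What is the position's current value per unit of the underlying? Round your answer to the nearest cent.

PV(remaining dividends) I = 9.83·e^(−0.0383·4/12) = 9.7053
Current forward F = (S − I)·e^(rT) = (559.70 − 9.7053)·e^(0.0383·18/12) = 549.9947 × 1.059132 = 582.5170
Value (long) = (F − K)·e^(−rT) = (582.5170 − 546.07) × 0.944169 = 34.4121
Value = £34.41

£34.41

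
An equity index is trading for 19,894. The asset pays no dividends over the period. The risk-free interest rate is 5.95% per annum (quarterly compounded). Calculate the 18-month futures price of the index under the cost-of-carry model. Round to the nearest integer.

21,737

F = S · (1+r/4)^(4T)
= 19894 × 1.092636
F = 21,737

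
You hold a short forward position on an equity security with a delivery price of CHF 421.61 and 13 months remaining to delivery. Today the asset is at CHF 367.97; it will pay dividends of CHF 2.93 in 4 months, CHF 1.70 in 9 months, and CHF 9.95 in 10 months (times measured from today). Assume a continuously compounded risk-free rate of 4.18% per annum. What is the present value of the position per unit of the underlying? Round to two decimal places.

CHF 49.12

PV(remaining dividends) I = 2.93·e^(−0.0418·4/12) + 1.70·e^(−0.0418·9/12) + 9.95·e^(−0.0418·10/12) = 14.1464
Current forward F = (S − I)·e^(rT) = (367.97 − 14.1464)·e^(0.0418·13/12) = 353.8236 × 1.046324 = 370.2141
Value (long) = (F − K)·e^(−rT) = (370.2141 − 421.61) × 0.955727 = -49.1204
Short position value = −(long value) = CHF 49.12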